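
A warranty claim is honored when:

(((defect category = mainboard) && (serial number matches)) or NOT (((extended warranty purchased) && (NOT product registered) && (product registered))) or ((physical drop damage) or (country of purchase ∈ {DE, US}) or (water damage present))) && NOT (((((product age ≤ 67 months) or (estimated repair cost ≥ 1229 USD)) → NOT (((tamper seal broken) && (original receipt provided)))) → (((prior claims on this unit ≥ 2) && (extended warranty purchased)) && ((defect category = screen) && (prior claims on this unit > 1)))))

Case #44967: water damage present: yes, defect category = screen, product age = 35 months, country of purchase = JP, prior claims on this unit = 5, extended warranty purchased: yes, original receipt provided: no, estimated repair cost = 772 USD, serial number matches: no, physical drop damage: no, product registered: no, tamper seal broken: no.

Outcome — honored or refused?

Refused

Atomic conditions:
  defect category = mainboard: screen == mainboard is false
  serial number matches: no → false
  extended warranty purchased: yes → true
  NOT product registered: no → true
  product registered: no → false
  physical drop damage: no → false
  country of purchase ∈ {DE, US}: JP is not in the set → false
  water damage present: yes → true
  product age ≤ 67 months: 35 ≤ 67 is true
  estimated repair cost ≥ 1229 USD: 772 ≥ 1229 is false
  tamper seal broken: no → false
  original receipt provided: no → false
  prior claims on this unit ≥ 2: 5 ≥ 2 is true
  defect category = screen: screen == screen is true
  prior claims on this unit > 1: 5 > 1 is true
Combine:
[1.1] false AND false = false
[1.2.1] true AND true AND false = false
[1.2] NOT false = true
[1.3] false OR false OR true = true
[1] false OR true OR true = true
[2.1.1.1] true OR false = true
[2.1.1.2.1] false AND false = false
[2.1.1.2] NOT false = true
[2.1.1] true → true = true
[2.1.2.1] true AND true = true
[2.1.2.2] true AND true = true
[2.1.2] true AND true = true
[2.1] true → true = true
[2] NOT true = false
[root] true AND false = false
Overall: false → refused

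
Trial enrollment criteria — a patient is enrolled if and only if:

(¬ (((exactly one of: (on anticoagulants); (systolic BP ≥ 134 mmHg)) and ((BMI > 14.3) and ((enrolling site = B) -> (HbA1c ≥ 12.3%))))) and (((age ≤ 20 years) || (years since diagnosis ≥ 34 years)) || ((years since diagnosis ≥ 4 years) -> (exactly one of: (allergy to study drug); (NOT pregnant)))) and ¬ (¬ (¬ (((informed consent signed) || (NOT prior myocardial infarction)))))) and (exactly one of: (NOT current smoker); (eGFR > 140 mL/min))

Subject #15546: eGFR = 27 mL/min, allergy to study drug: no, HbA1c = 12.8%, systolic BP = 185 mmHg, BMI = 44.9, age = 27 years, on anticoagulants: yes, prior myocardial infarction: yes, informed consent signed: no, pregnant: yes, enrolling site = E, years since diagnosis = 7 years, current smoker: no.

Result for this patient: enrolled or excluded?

Excluded

Atomic conditions:
  on anticoagulants: yes → true
  systolic BP ≥ 134 mmHg: 185 ≥ 134 is true
  BMI > 14.3: 44.9 > 14.3 is true
  enrolling site = B: E == B is false
  HbA1c ≥ 12.3%: 12.8 ≥ 12.3 is true
  age ≤ 20 years: 27 ≤ 20 is false
  years since diagnosis ≥ 34 years: 7 ≥ 34 is false
  years since diagnosis ≥ 4 years: 7 ≥ 4 is true
  allergy to study drug: no → false
  NOT pregnant: yes → false
  informed consent signed: no → false
  NOT prior myocardial infarction: yes → false
  NOT current smoker: no → true
  eGFR > 140 mL/min: 27 > 140 is false
Combine:
[1.1.1.1] exactly-one(true, true) = false
[1.1.1.2.2] false → true (antecedent false ⇒ implication holds) = true
[1.1.1.2] true AND true = true
[1.1.1] false AND true = false
[1.1] NOT false = true
[1.2.1] false OR false = false
[1.2.2.2] exactly-one(false, false) = false
[1.2.2] true → false = false
[1.2] false OR false = false
[1.3.1.1.1] false OR false = false
[1.3.1.1] NOT false = true
[1.3.1] NOT true = false
[1.3] NOT false = true
[1] true AND false AND true = false
[2] exactly-one(true, false) = true
[root] false AND true = false
Overall: false → excluded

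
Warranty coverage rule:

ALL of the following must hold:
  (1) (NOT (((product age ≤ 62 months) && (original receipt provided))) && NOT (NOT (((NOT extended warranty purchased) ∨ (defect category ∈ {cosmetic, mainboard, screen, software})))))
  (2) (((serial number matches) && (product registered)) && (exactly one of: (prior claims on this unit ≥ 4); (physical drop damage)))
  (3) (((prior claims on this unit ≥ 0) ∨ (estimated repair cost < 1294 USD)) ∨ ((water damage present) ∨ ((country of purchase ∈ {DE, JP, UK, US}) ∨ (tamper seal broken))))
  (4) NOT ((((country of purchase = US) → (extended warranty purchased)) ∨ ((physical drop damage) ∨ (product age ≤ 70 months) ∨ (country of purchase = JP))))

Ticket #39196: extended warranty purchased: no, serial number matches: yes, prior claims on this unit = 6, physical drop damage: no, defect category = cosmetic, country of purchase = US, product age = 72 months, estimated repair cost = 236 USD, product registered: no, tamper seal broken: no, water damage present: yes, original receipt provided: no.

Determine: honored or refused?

Refused

Atomic conditions:
  product age ≤ 62 months: 72 ≤ 62 is false
  original receipt provided: no → false
  NOT extended warranty purchased: no → true
  defect category ∈ {cosmetic, mainboard, screen, software}: cosmetic is in the set → true
  serial number matches: yes → true
  product registered: no → false
  prior claims on this unit ≥ 4: 6 ≥ 4 is true
  physical drop damage: no → false
  prior claims on this unit ≥ 0: 6 ≥ 0 is true
  estimated repair cost < 1294 USD: 236 < 1294 is true
  water damage present: yes → true
  country of purchase ∈ {DE, JP, UK, US}: US is in the set → true
  tamper seal broken: no → false
  country of purchase = US: US == US is true
  extended warranty purchased: no → false
  product age ≤ 70 months: 72 ≤ 70 is false
  country of purchase = JP: US == JP is false
Combine:
[1.1.1] false AND false = false
[1.1] NOT false = true
[1.2.1.1] true OR true = true
[1.2.1] NOT true = false
[1.2] NOT false = true
[1] true AND true = true
[2.1] true AND false = false
[2.2] exactly-one(true, false) = true
[2] false AND true = false
[3.1] true OR true = true
[3.2.2] true OR false = true
[3.2] true OR true = true
[3] true OR true = true
[4.1.1] true → false = false
[4.1.2] false OR false OR false = false
[4.1] false OR false = false
[4] NOT false = true
[root] true AND false AND true AND true = false
Overall: false → refused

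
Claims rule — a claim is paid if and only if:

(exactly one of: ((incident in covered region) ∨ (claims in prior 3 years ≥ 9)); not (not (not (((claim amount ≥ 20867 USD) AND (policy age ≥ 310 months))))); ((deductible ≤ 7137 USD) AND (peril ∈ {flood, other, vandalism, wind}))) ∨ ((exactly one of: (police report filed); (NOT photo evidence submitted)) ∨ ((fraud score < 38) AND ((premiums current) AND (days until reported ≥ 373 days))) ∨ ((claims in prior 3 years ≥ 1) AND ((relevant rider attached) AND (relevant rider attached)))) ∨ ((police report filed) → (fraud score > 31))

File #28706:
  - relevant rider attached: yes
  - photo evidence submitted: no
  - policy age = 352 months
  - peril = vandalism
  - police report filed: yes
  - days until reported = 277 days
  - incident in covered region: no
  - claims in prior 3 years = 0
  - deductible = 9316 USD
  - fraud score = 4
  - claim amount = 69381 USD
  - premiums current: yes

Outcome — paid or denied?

Atomic conditions:
  incident in covered region: no → false
  claims in prior 3 years ≥ 9: 0 ≥ 9 is false
  claim amount ≥ 20867 USD: 69381 ≥ 20867 is true
  policy age ≥ 310 months: 352 ≥ 310 is true
  deductible ≤ 7137 USD: 9316 ≤ 7137 is false
  peril ∈ {flood, other, vandalism, wind}: vandalism is in the set → true
  police report filed: yes → true
  NOT photo evidence submitted: no → true
  fraud score < 38: 4 < 38 is true
  premiums current: yes → true
  days until reported ≥ 373 days: 277 ≥ 373 is false
  claims in prior 3 years ≥ 1: 0 ≥ 1 is false
  relevant rider attached: yes → true
  fraud score > 31: 4 > 31 is false
Combine:
[1.1] false OR false = false
[1.2.1.1.1] true AND true = true
[1.2.1.1] NOT true = false
[1.2.1] NOT false = true
[1.2] NOT true = false
[1.3] false AND true = false
[1] exactly-one(false, false, false) = false
[2.1] exactly-one(true, true) = false
[2.2.2] true AND false = false
[2.2] true AND false = false
[2.3.2] true AND true = true
[2.3] false AND true = false
[2] false OR false OR false = false
[3] true → false = false
[root] false OR false OR false = false
Overall: false → denied

Denied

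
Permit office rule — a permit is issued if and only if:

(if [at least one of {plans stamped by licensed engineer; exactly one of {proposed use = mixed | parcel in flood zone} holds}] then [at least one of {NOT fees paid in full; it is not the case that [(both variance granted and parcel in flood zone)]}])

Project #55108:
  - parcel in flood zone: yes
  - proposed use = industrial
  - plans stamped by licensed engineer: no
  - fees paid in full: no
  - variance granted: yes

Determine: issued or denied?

Atomic conditions:
  plans stamped by licensed engineer: no → false
  proposed use = mixed: industrial == mixed is false
  parcel in flood zone: yes → true
  NOT fees paid in full: no → true
  variance granted: yes → true
Combine:
[1.2] exactly-one(false, true) = true
[1] false OR true = true
[2.2.1] true AND true = true
[2.2] NOT true = false
[2] true OR false = true
[root] true → true = true
Overall: true → issued

Issued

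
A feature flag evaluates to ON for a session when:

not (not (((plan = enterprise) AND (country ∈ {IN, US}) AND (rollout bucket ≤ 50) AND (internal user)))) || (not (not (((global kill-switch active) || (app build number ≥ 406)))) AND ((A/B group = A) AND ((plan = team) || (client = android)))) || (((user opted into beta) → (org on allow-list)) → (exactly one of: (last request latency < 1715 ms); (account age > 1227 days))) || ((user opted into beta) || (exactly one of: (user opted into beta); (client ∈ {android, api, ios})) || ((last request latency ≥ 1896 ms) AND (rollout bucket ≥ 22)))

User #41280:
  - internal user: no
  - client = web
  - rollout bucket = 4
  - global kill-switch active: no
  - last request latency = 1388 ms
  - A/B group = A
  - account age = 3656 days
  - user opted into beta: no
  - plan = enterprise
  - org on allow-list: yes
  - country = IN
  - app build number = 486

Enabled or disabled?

Atomic conditions:
  plan = enterprise: enterprise == enterprise is true
  country ∈ {IN, US}: IN is in the set → true
  rollout bucket ≤ 50: 4 ≤ 50 is true
  internal user: no → false
  global kill-switch active: no → false
  app build number ≥ 406: 486 ≥ 406 is true
  A/B group = A: A == A is true
  plan = team: enterprise == team is false
  client = android: web == android is false
  user opted into beta: no → false
  org on allow-list: yes → true
  last request latency < 1715 ms: 1388 < 1715 is true
  account age > 1227 days: 3656 > 1227 is true
  client ∈ {android, api, ios}: web is not in the set → false
  last request latency ≥ 1896 ms: 1388 ≥ 1896 is false
  rollout bucket ≥ 22: 4 ≥ 22 is false
Combine:
[1.1.1] true AND true AND true AND false = false
[1.1] NOT false = true
[1] NOT true = false
[2.1.1.1] false OR true = true
[2.1.1] NOT true = false
[2.1] NOT false = true
[2.2.2] false OR false = false
[2.2] true AND false = false
[2] true AND false = false
[3.1] false → true (antecedent false ⇒ implication holds) = true
[3.2] exactly-one(true, true) = false
[3] true → false = false
[4.2] exactly-one(false, false) = false
[4.3] false AND false = false
[4] false OR false OR false = false
[root] false OR false OR false OR false = false
Overall: false → disabled

Disabled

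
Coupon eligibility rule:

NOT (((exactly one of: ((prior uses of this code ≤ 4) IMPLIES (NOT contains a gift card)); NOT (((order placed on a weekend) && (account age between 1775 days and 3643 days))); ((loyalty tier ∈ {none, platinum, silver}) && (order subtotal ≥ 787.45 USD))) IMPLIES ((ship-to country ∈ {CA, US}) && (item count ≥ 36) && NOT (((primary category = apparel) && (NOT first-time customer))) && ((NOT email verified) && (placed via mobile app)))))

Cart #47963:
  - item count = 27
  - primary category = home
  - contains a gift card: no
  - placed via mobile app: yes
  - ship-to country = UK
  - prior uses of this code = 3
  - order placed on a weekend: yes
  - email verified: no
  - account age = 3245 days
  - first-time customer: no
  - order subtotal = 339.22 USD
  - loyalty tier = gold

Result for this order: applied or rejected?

Atomic conditions:
  prior uses of this code ≤ 4: 3 ≤ 4 is true
  NOT contains a gift card: no → true
  order placed on a weekend: yes → true
  account age between 1775 days and 3643 days: 3245 in [1775, 3643] is true
  loyalty tier ∈ {none, platinum, silver}: gold is not in the set → false
  order subtotal ≥ 787.45 USD: 339.22 ≥ 787.45 is false
  ship-to country ∈ {CA, US}: UK is not in the set → false
  item count ≥ 36: 27 ≥ 36 is false
  primary category = apparel: home == apparel is false
  NOT first-time customer: no → true
  NOT email verified: no → true
  placed via mobile app: yes → true
Combine:
[1.1.1] true → true = true
[1.1.2.1] true AND true = true
[1.1.2] NOT true = false
[1.1.3] false AND false = false
[1.1] exactly-one(true, false, false) = true
[1.2.3.1] false AND true = false
[1.2.3] NOT false = true
[1.2.4] true AND true = true
[1.2] false AND false AND true AND true = false
[1] true → false = false
[root] NOT false = true
Overall: true → applied

Applied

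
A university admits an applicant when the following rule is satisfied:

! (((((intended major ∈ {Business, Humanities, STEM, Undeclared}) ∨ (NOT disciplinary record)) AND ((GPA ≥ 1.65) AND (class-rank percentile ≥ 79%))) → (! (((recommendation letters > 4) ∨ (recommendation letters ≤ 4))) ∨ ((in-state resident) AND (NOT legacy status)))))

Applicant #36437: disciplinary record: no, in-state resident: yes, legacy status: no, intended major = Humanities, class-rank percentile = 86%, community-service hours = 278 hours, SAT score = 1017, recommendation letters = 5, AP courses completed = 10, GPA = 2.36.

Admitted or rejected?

Atomic conditions:
  intended major ∈ {Business, Humanities, STEM, Undeclared}: Humanities is in the set → true
  NOT disciplinary record: no → true
  GPA ≥ 1.65: 2.36 ≥ 1.65 is true
  class-rank percentile ≥ 79%: 86 ≥ 79 is true
  recommendation letters > 4: 5 > 4 is true
  recommendation letters ≤ 4: 5 ≤ 4 is false
  in-state resident: yes → true
  NOT legacy status: no → true
Combine:
[1.1.1] true OR true = true
[1.1.2] true AND true = true
[1.1] true AND true = true
[1.2.1.1] true OR false = true
[1.2.1] NOT true = false
[1.2.2] true AND true = true
[1.2] false OR true = true
[1] true → true = true
[root] NOT true = false
Overall: false → rejected

Rejected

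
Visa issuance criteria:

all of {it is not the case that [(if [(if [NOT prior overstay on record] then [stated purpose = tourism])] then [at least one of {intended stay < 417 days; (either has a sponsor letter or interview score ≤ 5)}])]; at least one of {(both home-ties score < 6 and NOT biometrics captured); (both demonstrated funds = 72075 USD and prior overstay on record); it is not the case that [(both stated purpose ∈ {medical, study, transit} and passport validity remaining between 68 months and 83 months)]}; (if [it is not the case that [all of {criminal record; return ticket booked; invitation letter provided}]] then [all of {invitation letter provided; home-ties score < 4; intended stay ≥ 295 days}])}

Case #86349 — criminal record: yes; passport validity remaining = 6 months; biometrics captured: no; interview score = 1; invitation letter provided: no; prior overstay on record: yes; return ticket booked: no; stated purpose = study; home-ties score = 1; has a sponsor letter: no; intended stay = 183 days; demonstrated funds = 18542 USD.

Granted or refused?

Refused

Atomic conditions:
  NOT prior overstay on record: yes → false
  stated purpose = tourism: study == tourism is false
  intended stay < 417 days: 183 < 417 is true
  has a sponsor letter: no → false
  interview score ≤ 5: 1 ≤ 5 is true
  home-ties score < 6: 1 < 6 is true
  NOT biometrics captured: no → true
  demonstrated funds = 72075 USD: 18542 == 72075 is false
  prior overstay on record: yes → true
  stated purpose ∈ {medical, study, transit}: study is in the set → true
  passport validity remaining between 68 months and 83 months: 6 in [68, 83] is false
  criminal record: yes → true
  return ticket booked: no → false
  invitation letter provided: no → false
  home-ties score < 4: 1 < 4 is true
  intended stay ≥ 295 days: 183 ≥ 295 is false
Combine:
[1.1.1] false → false (antecedent false ⇒ implication holds) = true
[1.1.2.2] false OR true = true
[1.1.2] true OR true = true
[1.1] true → true = true
[1] NOT true = false
[2.1] true AND true = true
[2.2] false AND true = false
[2.3.1] true AND false = false
[2.3] NOT false = true
[2] true OR false OR true = true
[3.1.1] true AND false AND false = false
[3.1] NOT false = true
[3.2] false AND true AND false = false
[3] true → false = false
[root] false AND true AND false = false
Overall: false → refused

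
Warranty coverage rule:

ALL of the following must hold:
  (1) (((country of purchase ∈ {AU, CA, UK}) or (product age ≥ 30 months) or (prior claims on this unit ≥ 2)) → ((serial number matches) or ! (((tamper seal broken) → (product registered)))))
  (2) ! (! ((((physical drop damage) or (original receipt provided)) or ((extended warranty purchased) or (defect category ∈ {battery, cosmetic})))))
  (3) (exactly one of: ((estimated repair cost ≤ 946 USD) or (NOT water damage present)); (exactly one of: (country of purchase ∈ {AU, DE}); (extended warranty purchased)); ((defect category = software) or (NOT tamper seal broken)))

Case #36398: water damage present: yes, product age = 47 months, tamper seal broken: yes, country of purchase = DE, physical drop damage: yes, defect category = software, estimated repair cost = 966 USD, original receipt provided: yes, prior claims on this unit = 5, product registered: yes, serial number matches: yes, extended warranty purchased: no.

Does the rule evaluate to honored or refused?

Atomic conditions:
  country of purchase ∈ {AU, CA, UK}: DE is not in the set → false
  product age ≥ 30 months: 47 ≥ 30 is true
  prior claims on this unit ≥ 2: 5 ≥ 2 is true
  serial number matches: yes → true
  tamper seal broken: yes → true
  product registered: yes → true
  physical drop damage: yes → true
  original receipt provided: yes → true
  extended warranty purchased: no → false
  defect category ∈ {battery, cosmetic}: software is not in the set → false
  estimated repair cost ≤ 946 USD: 966 ≤ 946 is false
  NOT water damage present: yes → false
  country of purchase ∈ {AU, DE}: DE is in the set → true
  defect category = software: software == software is true
  NOT tamper seal broken: yes → false
Combine:
[1.1] false OR true OR true = true
[1.2.2.1] true → true = true
[1.2.2] NOT true = false
[1.2] true OR false = true
[1] true → true = true
[2.1.1.1] true OR true = true
[2.1.1.2] false OR false = false
[2.1.1] true OR false = true
[2.1] NOT true = false
[2] NOT false = true
[3.1] false OR false = false
[3.2] exactly-one(true, false) = true
[3.3] true OR false = true
[3] exactly-one(false, true, true) = false
[root] true AND true AND false = false
Overall: false → refused

Refused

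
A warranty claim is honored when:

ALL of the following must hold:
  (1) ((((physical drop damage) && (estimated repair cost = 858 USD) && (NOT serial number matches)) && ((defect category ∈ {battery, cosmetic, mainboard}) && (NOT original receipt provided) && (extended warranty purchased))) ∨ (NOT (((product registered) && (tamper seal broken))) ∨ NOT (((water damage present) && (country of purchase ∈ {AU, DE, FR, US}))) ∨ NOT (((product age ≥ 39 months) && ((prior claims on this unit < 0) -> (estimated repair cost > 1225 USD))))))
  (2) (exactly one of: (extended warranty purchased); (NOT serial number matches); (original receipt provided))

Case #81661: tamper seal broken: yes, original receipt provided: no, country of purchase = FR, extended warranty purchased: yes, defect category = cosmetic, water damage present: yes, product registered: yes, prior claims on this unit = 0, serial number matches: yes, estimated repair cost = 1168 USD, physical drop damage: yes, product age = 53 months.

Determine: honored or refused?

Refused

Atomic conditions:
  physical drop damage: yes → true
  estimated repair cost = 858 USD: 1168 == 858 is false
  NOT serial number matches: yes → false
  defect category ∈ {battery, cosmetic, mainboard}: cosmetic is in the set → true
  NOT original receipt provided: no → true
  extended warranty purchased: yes → true
  product registered: yes → true
  tamper seal broken: yes → true
  water damage present: yes → true
  country of purchase ∈ {AU, DE, FR, US}: FR is in the set → true
  product age ≥ 39 months: 53 ≥ 39 is true
  prior claims on this unit < 0: 0 < 0 is false
  estimated repair cost > 1225 USD: 1168 > 1225 is false
  original receipt provided: no → false
Combine:
[1.1.1] true AND false AND false = false
[1.1.2] true AND true AND true = true
[1.1] false AND true = false
[1.2.1.1] true AND true = true
[1.2.1] NOT true = false
[1.2.2.1] true AND true = true
[1.2.2] NOT true = false
[1.2.3.1.2] false → false (antecedent false ⇒ implication holds) = true
[1.2.3.1] true AND true = true
[1.2.3] NOT true = false
[1.2] false OR false OR false = false
[1] false OR false = false
[2] exactly-one(true, false, false) = true
[root] false AND true = false
Overall: false → refused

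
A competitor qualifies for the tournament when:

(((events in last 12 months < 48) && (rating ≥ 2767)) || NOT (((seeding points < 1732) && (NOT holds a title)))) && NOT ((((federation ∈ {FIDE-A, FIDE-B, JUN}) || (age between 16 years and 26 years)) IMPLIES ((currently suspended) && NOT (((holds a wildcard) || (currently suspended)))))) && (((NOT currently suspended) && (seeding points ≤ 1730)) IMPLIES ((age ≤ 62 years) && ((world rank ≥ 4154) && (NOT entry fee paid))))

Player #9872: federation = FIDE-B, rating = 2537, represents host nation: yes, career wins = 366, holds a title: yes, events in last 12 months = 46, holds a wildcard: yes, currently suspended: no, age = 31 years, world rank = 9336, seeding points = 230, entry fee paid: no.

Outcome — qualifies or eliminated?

Atomic conditions:
  events in last 12 months < 48: 46 < 48 is true
  rating ≥ 2767: 2537 ≥ 2767 is false
  seeding points < 1732: 230 < 1732 is true
  NOT holds a title: yes → false
  federation ∈ {FIDE-A, FIDE-B, JUN}: FIDE-B is in the set → true
  age between 16 years and 26 years: 31 in [16, 26] is false
  currently suspended: no → false
  holds a wildcard: yes → true
  NOT currently suspended: no → true
  seeding points ≤ 1730: 230 ≤ 1730 is true
  age ≤ 62 years: 31 ≤ 62 is true
  world rank ≥ 4154: 9336 ≥ 4154 is true
  NOT entry fee paid: no → true
Combine:
[1.1] true AND false = false
[1.2.1] true AND false = false
[1.2] NOT false = true
[1] false OR true = true
[2.1.1] true OR false = true
[2.1.2.2.1] true OR false = true
[2.1.2.2] NOT true = false
[2.1.2] false AND false = false
[2.1] true → false = false
[2] NOT false = true
[3.1] true AND true = true
[3.2.2] true AND true = true
[3.2] true AND true = true
[3] true → true = true
[root] true AND true AND true = true
Overall: true → qualifies

Qualifies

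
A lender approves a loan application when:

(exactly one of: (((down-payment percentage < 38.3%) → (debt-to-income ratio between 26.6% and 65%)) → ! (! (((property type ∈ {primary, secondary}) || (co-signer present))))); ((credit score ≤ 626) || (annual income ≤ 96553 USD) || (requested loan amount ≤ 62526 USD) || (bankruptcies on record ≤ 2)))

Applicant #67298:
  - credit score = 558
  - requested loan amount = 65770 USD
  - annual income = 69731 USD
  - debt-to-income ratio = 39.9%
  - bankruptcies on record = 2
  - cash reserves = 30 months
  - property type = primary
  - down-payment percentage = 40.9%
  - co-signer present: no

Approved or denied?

Atomic conditions:
  down-payment percentage < 38.3%: 40.9 < 38.3 is false
  debt-to-income ratio between 26.6% and 65%: 39.9 in [26.6, 65] is true
  property type ∈ {primary, secondary}: primary is in the set → true
  co-signer present: no → false
  credit score ≤ 626: 558 ≤ 626 is true
  annual income ≤ 96553 USD: 69731 ≤ 96553 is true
  requested loan amount ≤ 62526 USD: 65770 ≤ 62526 is false
  bankruptcies on record ≤ 2: 2 ≤ 2 is true
Combine:
[1.1] false → true (antecedent false ⇒ implication holds) = true
[1.2.1.1] true OR false = true
[1.2.1] NOT true = false
[1.2] NOT false = true
[1] true → true = true
[2] true OR true OR false OR true = true
[root] exactly-one(true, true) = false
Overall: false → denied

Denied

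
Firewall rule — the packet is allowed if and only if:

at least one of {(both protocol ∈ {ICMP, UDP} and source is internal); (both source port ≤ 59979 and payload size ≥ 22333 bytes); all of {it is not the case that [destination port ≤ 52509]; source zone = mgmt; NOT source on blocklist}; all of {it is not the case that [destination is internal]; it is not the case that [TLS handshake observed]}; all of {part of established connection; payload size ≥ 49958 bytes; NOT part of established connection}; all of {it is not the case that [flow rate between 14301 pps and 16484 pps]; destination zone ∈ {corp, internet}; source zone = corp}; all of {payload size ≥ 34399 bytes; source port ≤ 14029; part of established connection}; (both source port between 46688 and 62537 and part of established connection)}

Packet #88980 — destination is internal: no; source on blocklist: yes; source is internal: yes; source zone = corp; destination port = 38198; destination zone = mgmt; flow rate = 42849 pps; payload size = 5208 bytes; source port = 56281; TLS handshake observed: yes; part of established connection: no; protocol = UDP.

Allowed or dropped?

Atomic conditions:
  protocol ∈ {ICMP, UDP}: UDP is in the set → true
  source is internal: yes → true
  source port ≤ 59979: 56281 ≤ 59979 is true
  payload size ≥ 22333 bytes: 5208 ≥ 22333 is false
  destination port ≤ 52509: 38198 ≤ 52509 is true
  source zone = mgmt: corp == mgmt is false
  NOT source on blocklist: yes → false
  destination is internal: no → false
  TLS handshake observed: yes → true
  part of established connection: no → false
  payload size ≥ 49958 bytes: 5208 ≥ 49958 is false
  NOT part of established connection: no → true
  flow rate between 14301 pps and 16484 pps: 42849 in [14301, 16484] is false
  destination zone ∈ {corp, internet}: mgmt is not in the set → false
  source zone = corp: corp == corp is true
  payload size ≥ 34399 bytes: 5208 ≥ 34399 is false
  source port ≤ 14029: 56281 ≤ 14029 is false
  source port between 46688 and 62537: 56281 in [46688, 62537] is true
Combine:
[1] true AND true = true
[2] true AND false = false
[3.1] NOT true = false
[3] false AND false AND false = false
[4.1] NOT false = true
[4.2] NOT true = false
[4] true AND false = false
[5] false AND false AND true = false
[6.1] NOT false = true
[6] true AND false AND true = false
[7] false AND false AND false = false
[8] true AND false = false
[root] true OR false OR false OR false OR false OR false OR false OR false = true
Overall: true → allowed

Allowed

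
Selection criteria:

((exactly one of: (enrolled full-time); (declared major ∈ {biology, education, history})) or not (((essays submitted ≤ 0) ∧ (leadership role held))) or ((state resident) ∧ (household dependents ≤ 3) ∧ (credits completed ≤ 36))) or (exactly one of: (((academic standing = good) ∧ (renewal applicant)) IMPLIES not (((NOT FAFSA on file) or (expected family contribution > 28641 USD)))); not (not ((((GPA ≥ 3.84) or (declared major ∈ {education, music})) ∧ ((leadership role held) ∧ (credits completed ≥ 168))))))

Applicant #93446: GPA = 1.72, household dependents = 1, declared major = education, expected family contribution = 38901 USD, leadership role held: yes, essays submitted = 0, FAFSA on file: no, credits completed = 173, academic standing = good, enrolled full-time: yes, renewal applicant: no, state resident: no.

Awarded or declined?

Atomic conditions:
  enrolled full-time: yes → true
  declared major ∈ {biology, education, history}: education is in the set → true
  essays submitted ≤ 0: 0 ≤ 0 is true
  leadership role held: yes → true
  state resident: no → false
  household dependents ≤ 3: 1 ≤ 3 is true
  credits completed ≤ 36: 173 ≤ 36 is false
  academic standing = good: good == good is true
  renewal applicant: no → false
  NOT FAFSA on file: no → true
  expected family contribution > 28641 USD: 38901 > 28641 is true
  GPA ≥ 3.84: 1.72 ≥ 3.84 is false
  declared major ∈ {education, music}: education is in the set → true
  credits completed ≥ 168: 173 ≥ 168 is true
Combine:
[1.1] exactly-one(true, true) = false
[1.2.1] true AND true = true
[1.2] NOT true = false
[1.3] false AND true AND false = false
[1] false OR false OR false = false
[2.1.1] true AND false = false
[2.1.2.1] true OR true = true
[2.1.2] NOT true = false
[2.1] false → false (antecedent false ⇒ implication holds) = true
[2.2.1.1.1] false OR true = true
[2.2.1.1.2] true AND true = true
[2.2.1.1] true AND true = true
[2.2.1] NOT true = false
[2.2] NOT false = true
[2] exactly-one(true, true) = false
[root] false OR false = false
Overall: false → declined

Declined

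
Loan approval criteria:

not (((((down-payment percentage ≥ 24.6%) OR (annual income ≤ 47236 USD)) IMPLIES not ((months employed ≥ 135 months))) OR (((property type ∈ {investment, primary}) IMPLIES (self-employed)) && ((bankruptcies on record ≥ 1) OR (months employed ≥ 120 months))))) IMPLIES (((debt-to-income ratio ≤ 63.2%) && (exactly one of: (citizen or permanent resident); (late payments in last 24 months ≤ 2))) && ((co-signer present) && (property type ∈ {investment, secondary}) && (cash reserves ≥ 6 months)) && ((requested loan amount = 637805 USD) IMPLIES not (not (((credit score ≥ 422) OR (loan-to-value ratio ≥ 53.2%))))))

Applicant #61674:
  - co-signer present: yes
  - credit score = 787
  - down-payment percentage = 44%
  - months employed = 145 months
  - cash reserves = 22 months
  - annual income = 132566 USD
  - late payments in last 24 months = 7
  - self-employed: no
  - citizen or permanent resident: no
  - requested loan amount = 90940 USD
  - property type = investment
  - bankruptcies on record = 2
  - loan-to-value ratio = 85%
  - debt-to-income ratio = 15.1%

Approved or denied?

Atomic conditions:
  down-payment percentage ≥ 24.6%: 44 ≥ 24.6 is true
  annual income ≤ 47236 USD: 132566 ≤ 47236 is false
  months employed ≥ 135 months: 145 ≥ 135 is true
  property type ∈ {investment, primary}: investment is in the set → true
  self-employed: no → false
  bankruptcies on record ≥ 1: 2 ≥ 1 is true
  months employed ≥ 120 months: 145 ≥ 120 is true
  debt-to-income ratio ≤ 63.2%: 15.1 ≤ 63.2 is true
  citizen or permanent resident: no → false
  late payments in last 24 months ≤ 2: 7 ≤ 2 is false
  co-signer present: yes → true
  property type ∈ {investment, secondary}: investment is in the set → true
  cash reserves ≥ 6 months: 22 ≥ 6 is true
  requested loan amount = 637805 USD: 90940 == 637805 is false
  credit score ≥ 422: 787 ≥ 422 is true
  loan-to-value ratio ≥ 53.2%: 85 ≥ 53.2 is true
Combine:
[1.1.1.1] true OR false = true
[1.1.1.2] NOT true = false
[1.1.1] true → false = false
[1.1.2.1] true → false = false
[1.1.2.2] true OR true = true
[1.1.2] false AND true = false
[1.1] false OR false = false
[1] NOT false = true
[2.1.2] exactly-one(false, false) = false
[2.1] true AND false = false
[2.2] true AND true AND true = true
[2.3.2.1.1] true OR true = true
[2.3.2.1] NOT true = false
[2.3.2] NOT false = true
[2.3] false → true (antecedent false ⇒ implication holds) = true
[2] false AND true AND true = false
[root] true → false = false
Overall: false → denied

Denied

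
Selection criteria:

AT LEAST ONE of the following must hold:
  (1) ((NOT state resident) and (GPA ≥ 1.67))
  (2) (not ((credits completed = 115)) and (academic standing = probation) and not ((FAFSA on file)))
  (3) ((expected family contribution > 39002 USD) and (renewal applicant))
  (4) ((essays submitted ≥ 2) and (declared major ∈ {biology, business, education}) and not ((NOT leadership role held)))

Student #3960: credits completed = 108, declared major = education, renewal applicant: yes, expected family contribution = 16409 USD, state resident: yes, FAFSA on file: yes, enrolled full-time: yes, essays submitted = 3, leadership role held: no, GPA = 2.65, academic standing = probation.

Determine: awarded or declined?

Atomic conditions:
  NOT state resident: yes → false
  GPA ≥ 1.67: 2.65 ≥ 1.67 is true
  credits completed = 115: 108 == 115 is false
  academic standing = probation: probation == probation is true
  FAFSA on file: yes → true
  expected family contribution > 39002 USD: 16409 > 39002 is false
  renewal applicant: yes → true
  essays submitted ≥ 2: 3 ≥ 2 is true
  declared major ∈ {biology, business, education}: education is in the set → true
  NOT leadership role held: no → true
Combine:
[1] false AND true = false
[2.1] NOT false = true
[2.3] NOT true = false
[2] true AND true AND false = false
[3] false AND true = false
[4.3] NOT true = false
[4] true AND true AND false = false
[root] false OR false OR false OR false = false
Overall: false → declined

Declined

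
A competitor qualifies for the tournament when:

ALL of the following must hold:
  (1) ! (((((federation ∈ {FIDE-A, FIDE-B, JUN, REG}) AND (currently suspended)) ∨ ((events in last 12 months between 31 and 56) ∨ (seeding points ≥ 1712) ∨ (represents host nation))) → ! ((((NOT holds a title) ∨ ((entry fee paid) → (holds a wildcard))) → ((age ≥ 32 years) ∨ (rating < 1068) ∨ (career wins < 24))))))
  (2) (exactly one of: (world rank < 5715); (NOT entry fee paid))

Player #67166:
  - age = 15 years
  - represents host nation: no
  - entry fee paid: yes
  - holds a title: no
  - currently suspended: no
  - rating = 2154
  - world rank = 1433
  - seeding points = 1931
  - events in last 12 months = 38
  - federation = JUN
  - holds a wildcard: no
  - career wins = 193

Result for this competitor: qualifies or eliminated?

Eliminated

Atomic conditions:
  federation ∈ {FIDE-A, FIDE-B, JUN, REG}: JUN is in the set → true
  currently suspended: no → false
  events in last 12 months between 31 and 56: 38 in [31, 56] is true
  seeding points ≥ 1712: 1931 ≥ 1712 is true
  represents host nation: no → false
  NOT holds a title: no → true
  entry fee paid: yes → true
  holds a wildcard: no → false
  age ≥ 32 years: 15 ≥ 32 is false
  rating < 1068: 2154 < 1068 is false
  career wins < 24: 193 < 24 is false
  world rank < 5715: 1433 < 5715 is true
  NOT entry fee paid: yes → false
Combine:
[1.1.1.1] true AND false = false
[1.1.1.2] true OR true OR false = true
[1.1.1] false OR true = true
[1.1.2.1.1.2] true → false = false
[1.1.2.1.1] true OR false = true
[1.1.2.1.2] false OR false OR false = false
[1.1.2.1] true → false = false
[1.1.2] NOT false = true
[1.1] true → true = true
[1] NOT true = false
[2] exactly-one(true, false) = true
[root] false AND true = false
Overall: false → eliminated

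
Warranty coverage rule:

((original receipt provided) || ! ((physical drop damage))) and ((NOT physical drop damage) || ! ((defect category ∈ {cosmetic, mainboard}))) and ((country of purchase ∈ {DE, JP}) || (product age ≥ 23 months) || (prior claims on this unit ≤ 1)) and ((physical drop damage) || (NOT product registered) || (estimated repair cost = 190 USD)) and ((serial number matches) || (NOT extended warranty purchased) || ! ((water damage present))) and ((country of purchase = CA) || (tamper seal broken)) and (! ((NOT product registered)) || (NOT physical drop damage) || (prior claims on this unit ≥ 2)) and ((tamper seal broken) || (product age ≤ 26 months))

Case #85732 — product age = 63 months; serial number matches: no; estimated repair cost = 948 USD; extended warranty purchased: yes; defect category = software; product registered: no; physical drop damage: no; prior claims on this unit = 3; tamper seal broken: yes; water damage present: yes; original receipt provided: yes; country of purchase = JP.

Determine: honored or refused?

Atomic conditions:
  original receipt provided: yes → true
  physical drop damage: no → false
  NOT physical drop damage: no → true
  defect category ∈ {cosmetic, mainboard}: software is not in the set → false
  country of purchase ∈ {DE, JP}: JP is in the set → true
  product age ≥ 23 months: 63 ≥ 23 is true
  prior claims on this unit ≤ 1: 3 ≤ 1 is false
  NOT product registered: no → true
  estimated repair cost = 190 USD: 948 == 190 is false
  serial number matches: no → false
  NOT extended warranty purchased: yes → false
  water damage present: yes → true
  country of purchase = CA: JP == CA is false
  tamper seal broken: yes → true
  prior claims on this unit ≥ 2: 3 ≥ 2 is true
  product age ≤ 26 months: 63 ≤ 26 is false
Combine:
[1.2] NOT false = true
[1] true OR true = true
[2.2] NOT false = true
[2] true OR true = true
[3] true OR true OR false = true
[4] false OR true OR false = true
[5.3] NOT true = false
[5] false OR false OR false = false
[6] false OR true = true
[7.1] NOT true = false
[7] false OR true OR true = true
[8] true OR false = true
[root] true AND true AND true AND true AND false AND true AND true AND true = false
Overall: false → refused

Refused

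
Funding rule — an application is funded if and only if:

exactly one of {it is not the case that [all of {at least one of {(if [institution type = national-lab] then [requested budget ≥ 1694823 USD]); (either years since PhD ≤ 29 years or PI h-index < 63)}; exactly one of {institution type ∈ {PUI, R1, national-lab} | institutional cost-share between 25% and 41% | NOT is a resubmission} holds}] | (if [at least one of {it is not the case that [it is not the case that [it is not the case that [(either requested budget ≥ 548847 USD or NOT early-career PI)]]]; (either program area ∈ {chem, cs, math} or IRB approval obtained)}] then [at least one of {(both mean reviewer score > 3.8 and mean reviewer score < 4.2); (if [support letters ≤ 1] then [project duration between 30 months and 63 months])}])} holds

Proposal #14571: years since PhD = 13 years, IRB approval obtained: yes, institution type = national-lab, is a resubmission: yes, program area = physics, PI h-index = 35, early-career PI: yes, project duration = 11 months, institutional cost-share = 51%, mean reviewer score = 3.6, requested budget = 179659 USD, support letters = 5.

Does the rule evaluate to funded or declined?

Funded

Atomic conditions:
  institution type = national-lab: national-lab == national-lab is true
  requested budget ≥ 1694823 USD: 179659 ≥ 1694823 is false
  years since PhD ≤ 29 years: 13 ≤ 29 is true
  PI h-index < 63: 35 < 63 is true
  institution type ∈ {PUI, R1, national-lab}: national-lab is in the set → true
  institutional cost-share between 25% and 41%: 51 in [25, 41] is false
  NOT is a resubmission: yes → false
  requested budget ≥ 548847 USD: 179659 ≥ 548847 is false
  NOT early-career PI: yes → false
  program area ∈ {chem, cs, math}: physics is not in the set → false
  IRB approval obtained: yes → true
  mean reviewer score > 3.8: 3.6 > 3.8 is false
  mean reviewer score < 4.2: 3.6 < 4.2 is true
  support letters ≤ 1: 5 ≤ 1 is false
  project duration between 30 months and 63 months: 11 in [30, 63] is false
Combine:
[1.1.1.1] true → false = false
[1.1.1.2] true OR true = true
[1.1.1] false OR true = true
[1.1.2] exactly-one(true, false, false) = true
[1.1] true AND true = true
[1] NOT true = false
[2.1.1.1.1.1] false OR false = false
[2.1.1.1.1] NOT false = true
[2.1.1.1] NOT true = false
[2.1.1] NOT false = true
[2.1.2] false OR true = true
[2.1] true OR true = true
[2.2.1] false AND true = false
[2.2.2] false → false (antecedent false ⇒ implication holds) = true
[2.2] false OR true = true
[2] true → true = true
[root] exactly-one(false, true) = true
Overall: true → funded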